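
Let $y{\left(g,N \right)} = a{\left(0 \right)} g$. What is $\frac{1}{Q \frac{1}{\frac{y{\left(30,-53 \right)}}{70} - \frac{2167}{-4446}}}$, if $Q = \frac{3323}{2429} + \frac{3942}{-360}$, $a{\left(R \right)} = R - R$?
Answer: $- \frac{52636430}{1034786493} \approx -0.050867$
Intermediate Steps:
$a{\left(R \right)} = 0$
$y{\left(g,N \right)} = 0$ ($y{\left(g,N \right)} = 0 g = 0$)
$Q = - \frac{465491}{48580}$ ($Q = 3323 \cdot \frac{1}{2429} + 3942 \left(- \frac{1}{360}\right) = \frac{3323}{2429} - \frac{219}{20} = - \frac{465491}{48580} \approx -9.5819$)
$\frac{1}{Q \frac{1}{\frac{y{\left(30,-53 \right)}}{70} - \frac{2167}{-4446}}} = \frac{1}{\left(- \frac{465491}{48580}\right) \frac{1}{\frac{0}{70} - \frac{2167}{-4446}}} = \frac{1}{\left(- \frac{465491}{48580}\right) \frac{1}{0 \cdot \frac{1}{70} - - \frac{2167}{4446}}} = \frac{1}{\left(- \frac{465491}{48580}\right) \frac{1}{0 + \frac{2167}{4446}}} = \frac{1}{\left(- \frac{465491}{48580}\right) \frac{1}{\frac{2167}{4446}}} = \frac{1}{\left(- \frac{465491}{48580}\right) \frac{4446}{2167}} = \frac{1}{- \frac{1034786493}{52636430}} = - \frac{52636430}{1034786493}$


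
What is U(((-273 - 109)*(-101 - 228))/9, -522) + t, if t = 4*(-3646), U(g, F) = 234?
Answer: -14350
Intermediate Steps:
t = -14584
U(((-273 - 109)*(-101 - 228))/9, -522) + t = 234 - 14584 = -14350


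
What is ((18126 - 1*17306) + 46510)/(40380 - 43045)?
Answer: -9466/533 ≈ -17.760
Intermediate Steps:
((18126 - 1*17306) + 46510)/(40380 - 43045) = ((18126 - 17306) + 46510)/(-2665) = (820 + 46510)*(-1/2665) = 47330*(-1/2665) = -9466/533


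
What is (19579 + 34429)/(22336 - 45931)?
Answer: -54008/23595 ≈ -2.2890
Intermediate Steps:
(19579 + 34429)/(22336 - 45931) = 54008/(-23595) = 54008*(-1/23595) = -54008/23595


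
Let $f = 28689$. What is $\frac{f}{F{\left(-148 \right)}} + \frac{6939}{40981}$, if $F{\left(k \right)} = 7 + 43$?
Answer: $\frac{1176050859}{2049050} \approx 573.95$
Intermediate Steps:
$F{\left(k \right)} = 50$
$\frac{f}{F{\left(-148 \right)}} + \frac{6939}{40981} = \frac{28689}{50} + \frac{6939}{40981} = \frac{1176050859}{2049050}$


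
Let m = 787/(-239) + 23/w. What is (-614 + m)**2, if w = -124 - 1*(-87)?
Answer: 29857678351524/78198649 ≈ 3.8182e+5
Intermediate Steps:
w = -37 (w = -124 + 87 = -37)
m = -34616/8843 (m = 787/(-239) + 23/(-37) = 787*(-1/239) + 23*(-1/37) = -787/239 - 23/37 = -34616/8843 ≈ -3.9145)
(-614 + m)**2 = (-614 - 34616/8843)**2 = (-5464218/8843)**2 = 29857678351524/78198649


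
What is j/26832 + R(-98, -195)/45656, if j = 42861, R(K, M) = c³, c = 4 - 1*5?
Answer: 6271907/3926416 ≈ 1.5974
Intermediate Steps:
c = -1 (c = 4 - 5 = -1)
R(K, M) = -1 (R(K, M) = (-1)³ = -1)
j/26832 + R(-98, -195)/45656 = 42861/26832 - 1/45656 = 42861*(1/26832) - 1*1/45656 = 1099/688 - 1/45656 = 6271907/3926416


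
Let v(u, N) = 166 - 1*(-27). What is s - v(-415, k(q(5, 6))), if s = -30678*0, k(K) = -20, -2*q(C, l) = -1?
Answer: -193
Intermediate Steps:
q(C, l) = ½ (q(C, l) = -½*(-1) = ½)
v(u, N) = 193 (v(u, N) = 166 + 27 = 193)
s = 0
s - v(-415, k(q(5, 6))) = 0 - 1*193 = 0 - 193 = -193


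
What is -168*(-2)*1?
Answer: 336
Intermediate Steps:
-168*(-2)*1 = -14*(-24)*1 = 336*1 = 336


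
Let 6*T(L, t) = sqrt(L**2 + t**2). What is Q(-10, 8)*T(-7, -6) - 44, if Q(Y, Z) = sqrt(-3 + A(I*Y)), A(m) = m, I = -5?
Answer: -44 + sqrt(3995)/6 ≈ -33.466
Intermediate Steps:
T(L, t) = sqrt(L**2 + t**2)/6
Q(Y, Z) = sqrt(-3 - 5*Y)
Q(-10, 8)*T(-7, -6) - 44 = sqrt(-3 - 5*(-10))*(sqrt((-7)**2 + (-6)**2)/6) - 44 = sqrt(-3 + 50)*(sqrt(49 + 36)/6) - 44 = sqrt(47)*(sqrt(85)/6) - 44 = sqrt(3995)/6 - 44 = -44 + sqrt(3995)/6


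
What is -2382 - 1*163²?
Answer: -28951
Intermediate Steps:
-2382 - 1*163² = -2382 - 1*26569 = -2382 - 26569 = -28951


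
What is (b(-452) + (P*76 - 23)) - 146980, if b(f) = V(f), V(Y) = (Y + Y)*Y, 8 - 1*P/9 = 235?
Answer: 106337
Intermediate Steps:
P = -2043 (P = 72 - 9*235 = 72 - 2115 = -2043)
V(Y) = 2*Y² (V(Y) = (2*Y)*Y = 2*Y²)
b(f) = 2*f²
(b(-452) + (P*76 - 23)) - 146980 = (2*(-452)² + (-2043*76 - 23)) - 146980 = (2*204304 + (-155268 - 23)) - 146980 = (408608 - 155291) - 146980 = 253317 - 146980 = 106337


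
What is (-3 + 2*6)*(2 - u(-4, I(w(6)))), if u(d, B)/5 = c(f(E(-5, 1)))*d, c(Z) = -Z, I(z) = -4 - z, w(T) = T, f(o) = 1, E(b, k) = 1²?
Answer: -162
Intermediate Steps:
E(b, k) = 1
u(d, B) = -5*d (u(d, B) = 5*((-1*1)*d) = 5*(-d) = -5*d)
(-3 + 2*6)*(2 - u(-4, I(w(6)))) = (-3 + 2*6)*(2 - (-5)*(-4)) = (-3 + 12)*(2 - 1*20) = 9*(2 - 20) = 9*(-18) = -162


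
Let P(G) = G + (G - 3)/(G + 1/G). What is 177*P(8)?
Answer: 19824/13 ≈ 1524.9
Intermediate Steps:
P(G) = G + (-3 + G)/(G + 1/G)
177*P(8) = 177*(8*(-2 + 8 + 8²)/(1 + 8²)) = 177*(8*(-2 + 8 + 64)/(1 + 64)) = 177*(8*70/65) = 177*(8*(1/65)*70) = 177*(112/13) = 19824/13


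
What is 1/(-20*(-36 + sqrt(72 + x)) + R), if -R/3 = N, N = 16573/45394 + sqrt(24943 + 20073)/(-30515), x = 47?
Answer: 1385197910/(995825319915 - 27703958200*sqrt(119) + 272364*sqrt(11254)) ≈ 0.0019970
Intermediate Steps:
N = 16573/45394 - 2*sqrt(11254)/30515 (N = 16573*(1/45394) + sqrt(45016)*(-1/30515) = 16573/45394 + (2*sqrt(11254))*(-1/30515) = 16573/45394 - 2*sqrt(11254)/30515 ≈ 0.35814)
R = -49719/45394 + 6*sqrt(11254)/30515 (R = -3*(16573/45394 - 2*sqrt(11254)/30515) = -49719/45394 + 6*sqrt(11254)/30515 ≈ -1.0744)
1/(-20*(-36 + sqrt(72 + x)) + R) = 1/(-20*(-36 + sqrt(72 + 47)) + (-49719/45394 + 6*sqrt(11254)/30515)) = 1/(-20*(-36 + sqrt(119)) + (-49719/45394 + 6*sqrt(11254)/30515)) = 1/((720 - 20*sqrt(119)) + (-49719/45394 + 6*sqrt(11254)/30515)) = 1/(32633961/45394 - 20*sqrt(119) + 6*sqrt(11254)/30515)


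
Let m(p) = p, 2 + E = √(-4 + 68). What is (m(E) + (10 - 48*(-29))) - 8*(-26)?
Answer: 1616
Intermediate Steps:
E = 6 (E = -2 + √(-4 + 68) = -2 + √64 = -2 + 8 = 6)
(m(E) + (10 - 48*(-29))) - 8*(-26) = (6 + (10 - 48*(-29))) - 8*(-26) = (6 + (10 + 1392)) + 208 = (6 + 1402) + 208 = 1408 + 208 = 1616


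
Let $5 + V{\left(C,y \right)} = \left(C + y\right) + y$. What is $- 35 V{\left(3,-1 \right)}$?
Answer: $140$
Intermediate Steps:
$V{\left(C,y \right)} = -5 + C + 2 y$ ($V{\left(C,y \right)} = -5 + \left(\left(C + y\right) + y\right) = -5 + \left(C + 2 y\right) = -5 + C + 2 y$)
$- 35 V{\left(3,-1 \right)} = - 35 \left(-5 + 3 + 2 \left(-1\right)\right) = - 35 \left(-5 + 3 - 2\right) = \left(-35\right) \left(-4\right) = 140$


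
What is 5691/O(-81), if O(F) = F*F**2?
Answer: -1897/177147 ≈ -0.010709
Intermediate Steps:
O(F) = F**3
5691/O(-81) = 5691/((-81)**3) = 5691/(-531441) = 5691*(-1/531441) = -1897/177147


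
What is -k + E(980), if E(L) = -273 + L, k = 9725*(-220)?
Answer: 2140207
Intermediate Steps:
k = -2139500
-k + E(980) = -1*(-2139500) + (-273 + 980) = 2139500 + 707 = 2140207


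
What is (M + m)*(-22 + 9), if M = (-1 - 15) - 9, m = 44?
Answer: -247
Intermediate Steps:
M = -25 (M = -16 - 9 = -25)
(M + m)*(-22 + 9) = (-25 + 44)*(-22 + 9) = 19*(-13) = -247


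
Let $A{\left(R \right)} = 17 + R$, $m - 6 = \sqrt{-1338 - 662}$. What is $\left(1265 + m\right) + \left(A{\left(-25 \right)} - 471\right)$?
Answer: $792 + 20 i \sqrt{5} \approx 792.0 + 44.721 i$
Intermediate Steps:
$m = 6 + 20 i \sqrt{5}$ ($m = 6 + \sqrt{-1338 - 662} = 6 + \sqrt{-2000} = 6 + 20 i \sqrt{5} \approx 6.0 + 44.721 i$)
$\left(1265 + m\right) + \left(A{\left(-25 \right)} - 471\right) = \left(1265 + \left(6 + 20 i \sqrt{5}\right)\right) + \left(\left(17 - 25\right) - 471\right) = \left(1271 + 20 i \sqrt{5}\right) - 479 = 792 + 20 i \sqrt{5}$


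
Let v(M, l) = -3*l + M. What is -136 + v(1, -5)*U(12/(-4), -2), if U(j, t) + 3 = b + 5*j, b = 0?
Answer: -424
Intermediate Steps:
U(j, t) = -3 + 5*j (U(j, t) = -3 + (0 + 5*j) = -3 + 5*j)
v(M, l) = M - 3*l
-136 + v(1, -5)*U(12/(-4), -2) = -136 + (1 - 3*(-5))*(-3 + 5*(12/(-4))) = -136 + (1 + 15)*(-3 + 5*(12*(-1/4))) = -136 + 16*(-3 + 5*(-3)) = -136 + 16*(-3 - 15) = -136 + 16*(-18) = -136 - 288 = -424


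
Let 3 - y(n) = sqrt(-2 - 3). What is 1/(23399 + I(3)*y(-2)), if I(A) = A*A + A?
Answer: 4687/109839989 + 12*I*sqrt(5)/549199945 ≈ 4.2671e-5 + 4.8858e-8*I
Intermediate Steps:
y(n) = 3 - I*sqrt(5) (y(n) = 3 - sqrt(-2 - 3) = 3 - sqrt(-5) = 3 - I*sqrt(5))
I(A) = A + A**2 (I(A) = A**2 + A = A + A**2)
1/(23399 + I(3)*y(-2)) = 1/(23399 + (3*(1 + 3))*(3 - I*sqrt(5))) = 1/(23399 + (3*4)*(3 - I*sqrt(5))) = 1/(23399 + 12*(3 - I*sqrt(5))) = 1/(23399 + (36 - 12*I*sqrt(5))) = 1/(23435 - 12*I*sqrt(5))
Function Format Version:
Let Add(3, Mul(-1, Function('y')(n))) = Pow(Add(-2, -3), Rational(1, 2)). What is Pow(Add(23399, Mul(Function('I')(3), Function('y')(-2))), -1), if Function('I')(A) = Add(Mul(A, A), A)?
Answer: Add(Rational(4687, 109839989), Mul(Rational(12, 549199945), I, Pow(5, Rational(1, 2)))) ≈ Add(4.2671e-5, Mul(4.8858e-8, I))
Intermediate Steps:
Function('y')(n) = Add(3, Mul(-1, I, Pow(5, Rational(1, 2)))) (Function('y')(n) = Add(3, Mul(-1, Pow(Add(-2, -3), Rational(1, 2)))) = Add(3, Mul(-1, Pow(-5, Rational(1, 2)))) = Add(3, Mul(-1, Mul(I, Pow(5, Rational(1, 2))))) = Add(3, Mul(-1, I, Pow(5, Rational(1, 2)))))
Function('I')(A) = Add(A, Pow(A, 2)) (Function('I')(A) = Add(Pow(A, 2), A) = Add(A, Pow(A, 2)))
Pow(Add(23399, Mul(Function('I')(3), Function('y')(-2))), -1) = Pow(Add(23399, Mul(Mul(3, Add(1, 3)), Add(3, Mul(-1, I, Pow(5, Rational(1, 2)))))), -1) = Pow(Add(23399, Mul(Mul(3, 4), Add(3, Mul(-1, I, Pow(5, Rational(1, 2)))))), -1) = Pow(Add(23399, Mul(12, Add(3, Mul(-1, I, Pow(5, Rational(1, 2)))))), -1) = Pow(Add(23399, Add(36, Mul(-12, I, Pow(5, Rational(1, 2))))), -1) = Pow(Add(23435, Mul(-12, I, Pow(5, Rational(1, 2)))), -1)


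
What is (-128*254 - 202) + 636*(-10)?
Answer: -39074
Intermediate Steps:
(-128*254 - 202) + 636*(-10) = (-32512 - 202) - 6360 = -32714 - 6360 = -39074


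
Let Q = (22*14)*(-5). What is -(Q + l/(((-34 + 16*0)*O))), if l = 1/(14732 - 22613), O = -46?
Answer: 18981861361/12325884 ≈ 1540.0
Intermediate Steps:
Q = -1540 (Q = 308*(-5) = -1540)
l = -1/7881 (l = 1/(-7881) = -1/7881 ≈ -0.00012689)
-(Q + l/(((-34 + 16*0)*O))) = -(-1540 - (-1/(46*(-34 + 16*0)))/7881) = -(-1540 - (-1/(46*(-34 + 0)))/7881) = -(-1540 - 1/(7881*((-34*(-46))))) = -(-1540 - 1/7881/1564) = -(-1540 - 1/7881*1/1564) = -(-1540 - 1/12325884) = -1*(-18981861361/12325884) = 18981861361/12325884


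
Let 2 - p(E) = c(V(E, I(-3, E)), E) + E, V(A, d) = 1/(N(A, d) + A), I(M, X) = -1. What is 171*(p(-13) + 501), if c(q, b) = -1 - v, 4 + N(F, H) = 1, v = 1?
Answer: 88578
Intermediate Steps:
N(F, H) = -3 (N(F, H) = -4 + 1 = -3)
V(A, d) = 1/(-3 + A)
c(q, b) = -2 (c(q, b) = -1 - 1*1 = -1 - 1 = -2)
p(E) = 4 - E (p(E) = 2 - (-2 + E) = 2 + (2 - E) = 4 - E)
171*(p(-13) + 501) = 171*((4 - 1*(-13)) + 501) = 171*((4 + 13) + 501) = 171*(17 + 501) = 171*518 = 88578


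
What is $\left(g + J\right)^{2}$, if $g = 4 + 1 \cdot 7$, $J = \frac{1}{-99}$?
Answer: $\frac{1183744}{9801} \approx 120.78$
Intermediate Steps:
$J = - \frac{1}{99} \approx -0.010101$
$g = 11$ ($g = 4 + 7 = 11$)
$\left(g + J\right)^{2} = \left(11 - \frac{1}{99}\right)^{2} = \left(\frac{1088}{99}\right)^{2} = \frac{1183744}{9801}$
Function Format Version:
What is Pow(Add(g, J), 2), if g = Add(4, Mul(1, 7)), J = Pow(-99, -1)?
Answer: Rational(1183744, 9801) ≈ 120.78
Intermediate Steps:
J = Rational(-1, 99) ≈ -0.010101
g = 11 (g = Add(4, 7) = 11)
Pow(Add(g, J), 2) = Pow(Add(11, Rational(-1, 99)), 2) = Pow(Rational(1088, 99), 2) = Rational(1183744, 9801)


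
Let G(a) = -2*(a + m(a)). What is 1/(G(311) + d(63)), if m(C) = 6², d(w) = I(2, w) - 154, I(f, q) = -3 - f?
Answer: -1/853 ≈ -0.0011723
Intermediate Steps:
d(w) = -159 (d(w) = (-3 - 1*2) - 154 = (-3 - 2) - 154 = -5 - 154 = -159)
m(C) = 36
G(a) = -72 - 2*a (G(a) = -2*(a + 36) = -2*(36 + a) = -72 - 2*a)
1/(G(311) + d(63)) = 1/((-72 - 2*311) - 159) = 1/((-72 - 622) - 159) = 1/(-694 - 159) = 1/(-853) = -1/853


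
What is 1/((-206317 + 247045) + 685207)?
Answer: 1/725935 ≈ 1.3775e-6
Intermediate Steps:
1/((-206317 + 247045) + 685207) = 1/(40728 + 685207) = 1/725935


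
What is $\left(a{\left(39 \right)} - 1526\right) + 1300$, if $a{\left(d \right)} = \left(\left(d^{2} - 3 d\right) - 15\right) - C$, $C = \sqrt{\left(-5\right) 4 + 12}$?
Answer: $1163 - 2 i \sqrt{2} \approx 1163.0 - 2.8284 i$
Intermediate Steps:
$C = 2 i \sqrt{2}$ ($C = \sqrt{-20 + 12} = \sqrt{-8} = 2 i \sqrt{2} \approx 2.8284 i$)
$a{\left(d \right)} = -15 + d^{2} - 3 d - 2 i \sqrt{2}$ ($a{\left(d \right)} = \left(\left(d^{2} - 3 d\right) - 15\right) - 2 i \sqrt{2} = \left(-15 + d^{2} - 3 d\right) - 2 i \sqrt{2} = -15 + d^{2} - 3 d - 2 i \sqrt{2}$)
$\left(a{\left(39 \right)} - 1526\right) + 1300 = \left(\left(-15 + 39^{2} - 117 - 2 i \sqrt{2}\right) - 1526\right) + 1300 = \left(\left(-15 + 1521 - 117 - 2 i \sqrt{2}\right) - 1526\right) + 1300 = \left(\left(1389 - 2 i \sqrt{2}\right) - 1526\right) + 1300 = \left(-137 - 2 i \sqrt{2}\right) + 1300 = 1163 - 2 i \sqrt{2}$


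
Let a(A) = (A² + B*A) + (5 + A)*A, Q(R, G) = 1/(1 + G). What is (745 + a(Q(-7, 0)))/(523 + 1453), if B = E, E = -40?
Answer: 89/247 ≈ 0.36032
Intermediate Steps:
B = -40
a(A) = A² - 40*A + A*(5 + A) (a(A) = (A² - 40*A) + (5 + A)*A = (A² - 40*A) + A*(5 + A) = A² - 40*A + A*(5 + A))
(745 + a(Q(-7, 0)))/(523 + 1453) = (745 + (-35 + 2/(1 + 0))/(1 + 0))/(523 + 1453) = (745 + (-35 + 2/1)/1)/1976 = (745 + 1*(-35 + 2*1))*(1/1976) = (745 + 1*(-35 + 2))*(1/1976) = (745 + 1*(-33))*(1/1976) = (745 - 33)*(1/1976) = 712*(1/1976) = 89/247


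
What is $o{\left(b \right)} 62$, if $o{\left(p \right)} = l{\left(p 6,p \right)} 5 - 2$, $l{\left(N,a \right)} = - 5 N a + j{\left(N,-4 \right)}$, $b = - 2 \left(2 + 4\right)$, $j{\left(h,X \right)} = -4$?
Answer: $-1340564$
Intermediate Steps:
$b = -12$ ($b = \left(-2\right) 6 = -12$)
$l{\left(N,a \right)} = -4 - 5 N a$ ($l{\left(N,a \right)} = - 5 N a - 4 = -4 - 5 N a$)
$o{\left(p \right)} = -22 - 150 p^{2}$ ($o{\left(p \right)} = \left(-4 - 5 p 6 p\right) 5 - 2 = \left(-4 - 5 \cdot 6 p p\right) 5 - 2 = \left(-4 - 30 p^{2}\right) 5 - 2 = \left(-20 - 150 p^{2}\right) - 2 = -22 - 150 p^{2}$)
$o{\left(b \right)} 62 = \left(-22 - 150 \left(-12\right)^{2}\right) 62 = \left(-22 - 21600\right) 62 = \left(-21622\right) 62 = -1340564$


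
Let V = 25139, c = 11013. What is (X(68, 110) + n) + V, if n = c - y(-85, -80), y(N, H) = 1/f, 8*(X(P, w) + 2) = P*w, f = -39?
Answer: 1446316/39 ≈ 37085.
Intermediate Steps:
X(P, w) = -2 + P*w/8 (X(P, w) = -2 + (P*w)/8 = -2 + P*w/8)
y(N, H) = -1/39 (y(N, H) = 1/(-39) = -1/39)
n = 429508/39 (n = 11013 - 1*(-1/39) = 11013 + 1/39 = 429508/39 ≈ 11013.)
(X(68, 110) + n) + V = ((-2 + (1/8)*68*110) + 429508/39) + 25139 = ((-2 + 935) + 429508/39) + 25139 = (933 + 429508/39) + 25139 = 465895/39 + 25139 = 1446316/39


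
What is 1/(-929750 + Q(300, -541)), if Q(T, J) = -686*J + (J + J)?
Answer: -1/559706 ≈ -1.7867e-6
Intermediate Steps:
Q(T, J) = -684*J (Q(T, J) = -686*J + 2*J = -684*J)
1/(-929750 + Q(300, -541)) = 1/(-929750 - 684*(-541)) = 1/(-929750 + 370044) = 1/(-559706) = -1/559706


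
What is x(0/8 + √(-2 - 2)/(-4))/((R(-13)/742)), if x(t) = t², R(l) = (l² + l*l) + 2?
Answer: -371/680 ≈ -0.54559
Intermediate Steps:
R(l) = 2 + 2*l² (R(l) = (l² + l²) + 2 = 2*l² + 2 = 2 + 2*l²)
x(0/8 + √(-2 - 2)/(-4))/((R(-13)/742)) = (0/8 + √(-2 - 2)/(-4))²/(((2 + 2*(-13)²)/742)) = (0*(⅛) + √(-4)*(-¼))²/(((2 + 2*169)*(1/742))) = (0 + (2*I)*(-¼))²/(((2 + 338)*(1/742))) = (0 - I/2)²/((340*(1/742))) = (-I/2)²/(170/371) = -¼*371/170 = -371/680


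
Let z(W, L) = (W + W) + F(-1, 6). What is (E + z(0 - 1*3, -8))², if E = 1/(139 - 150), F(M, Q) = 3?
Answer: 1156/121 ≈ 9.5537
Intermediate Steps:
E = -1/11 (E = 1/(-11) = -1/11 ≈ -0.090909)
z(W, L) = 3 + 2*W (z(W, L) = (W + W) + 3 = 2*W + 3 = 3 + 2*W)
(E + z(0 - 1*3, -8))² = (-1/11 + (3 + 2*(0 - 1*3)))² = (-1/11 + (3 + 2*(0 - 3)))² = (-1/11 + (3 + 2*(-3)))² = (-1/11 + (3 - 6))² = (-1/11 - 3)² = (-34/11)² = 1156/121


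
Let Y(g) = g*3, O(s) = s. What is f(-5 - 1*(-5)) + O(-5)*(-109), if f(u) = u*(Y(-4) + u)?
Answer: 545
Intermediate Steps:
Y(g) = 3*g
f(u) = u*(-12 + u) (f(u) = u*(3*(-4) + u) = u*(-12 + u))
f(-5 - 1*(-5)) + O(-5)*(-109) = (-5 - 1*(-5))*(-12 + (-5 - 1*(-5))) - 5*(-109) = (-5 + 5)*(-12 + (-5 + 5)) + 545 = 0*(-12 + 0) + 545 = 0*(-12) + 545 = 0 + 545 = 545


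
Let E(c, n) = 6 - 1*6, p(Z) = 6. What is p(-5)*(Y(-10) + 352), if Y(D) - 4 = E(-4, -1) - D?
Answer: 2196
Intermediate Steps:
E(c, n) = 0 (E(c, n) = 6 - 6 = 0)
Y(D) = 4 - D (Y(D) = 4 + (0 - D) = 4 - D)
p(-5)*(Y(-10) + 352) = 6*((4 - 1*(-10)) + 352) = 6*((4 + 10) + 352) = 6*(14 + 352) = 6*366 = 2196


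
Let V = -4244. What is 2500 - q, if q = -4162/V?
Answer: 5302919/2122 ≈ 2499.0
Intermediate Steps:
q = 2081/2122 (q = -4162/(-4244) = -4162*(-1/4244) = 2081/2122 ≈ 0.98068)
2500 - q = 2500 - 1*2081/2122 = 2500 - 2081/2122 = 5302919/2122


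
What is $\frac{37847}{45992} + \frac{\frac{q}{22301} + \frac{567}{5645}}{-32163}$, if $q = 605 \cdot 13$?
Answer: $\frac{153238841377931581}{186220346468644920} \approx 0.82289$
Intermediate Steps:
$q = 7865$
$\frac{37847}{45992} + \frac{\frac{q}{22301} + \frac{567}{5645}}{-32163} = \frac{37847}{45992} + \frac{\frac{7865}{22301} + \frac{567}{5645}}{-32163} = 37847 \cdot \frac{1}{45992} + \left(7865 \cdot \frac{1}{22301} + 567 \cdot \frac{1}{5645}\right) \left(- \frac{1}{32163}\right) = \frac{37847}{45992} + \left(\frac{7865}{22301} + \frac{567}{5645}\right) \left(- \frac{1}{32163}\right) = \frac{37847}{45992} + \frac{57042592}{125889145} \left(- \frac{1}{32163}\right) = \frac{37847}{45992} - \frac{57042592}{4048972570635} = \frac{153238841377931581}{186220346468644920}$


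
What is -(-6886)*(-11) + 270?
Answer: -75476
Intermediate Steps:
-(-6886)*(-11) + 270 = -313*242 + 270 = -75746 + 270 = -75476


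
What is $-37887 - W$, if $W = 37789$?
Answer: $-75676$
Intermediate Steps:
$-37887 - W = -37887 - 37789 = -75676$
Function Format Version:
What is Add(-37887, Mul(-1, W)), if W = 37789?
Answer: -75676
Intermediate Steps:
Add(-37887, Mul(-1, W)) = Add(-37887, Mul(-1, 37789)) = Add(-37887, -37789) = -75676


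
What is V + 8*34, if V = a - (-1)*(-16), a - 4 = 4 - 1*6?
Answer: 258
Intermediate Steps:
a = 2 (a = 4 + (4 - 1*6) = 4 + (4 - 6) = 4 - 2 = 2)
V = -14 (V = 2 - (-1)*(-16) = 2 - 1*16 = 2 - 16 = -14)
V + 8*34 = -14 + 8*34 = -14 + 272 = 258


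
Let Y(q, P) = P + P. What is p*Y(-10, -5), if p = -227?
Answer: 2270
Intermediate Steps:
Y(q, P) = 2*P
p*Y(-10, -5) = -454*(-5) = -227*(-10) = 2270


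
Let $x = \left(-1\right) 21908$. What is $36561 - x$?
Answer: $58469$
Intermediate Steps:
$x = -21908$
$36561 - x = 36561 - -21908 = 36561 + 21908 = 58469$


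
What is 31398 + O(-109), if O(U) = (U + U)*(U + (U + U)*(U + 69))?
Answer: -1845800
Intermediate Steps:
O(U) = 2*U*(U + 2*U*(69 + U)) (O(U) = (2*U)*(U + (2*U)*(69 + U)) = (2*U)*(U + 2*U*(69 + U)) = 2*U*(U + 2*U*(69 + U)))
31398 + O(-109) = 31398 + (-109)**2*(278 + 4*(-109)) = 31398 + 11881*(278 - 436) = 31398 + 11881*(-158) = 31398 - 1877198 = -1845800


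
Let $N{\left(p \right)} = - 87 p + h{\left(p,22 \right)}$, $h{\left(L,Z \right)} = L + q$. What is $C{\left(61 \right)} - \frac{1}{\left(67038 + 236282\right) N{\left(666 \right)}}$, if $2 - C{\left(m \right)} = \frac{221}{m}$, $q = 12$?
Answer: $- \frac{1719562331459}{1059528305280} \approx -1.623$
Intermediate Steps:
$h{\left(L,Z \right)} = 12 + L$ ($h{\left(L,Z \right)} = L + 12 = 12 + L$)
$N{\left(p \right)} = 12 - 86 p$ ($N{\left(p \right)} = - 87 p + \left(12 + p\right) = 12 - 86 p$)
$C{\left(m \right)} = 2 - \frac{221}{m}$
$C{\left(61 \right)} - \frac{1}{\left(67038 + 236282\right) N{\left(666 \right)}} = \left(2 - \frac{221}{61}\right) - \frac{1}{\left(67038 + 236282\right) \left(12 - 57276\right)} = \left(2 - \frac{221}{61}\right) - \frac{1}{303320 \left(12 - 57276\right)} = \left(2 - \frac{221}{61}\right) - \frac{1}{303320 \left(-57264\right)} = - \frac{99}{61} - \frac{1}{303320} \left(- \frac{1}{57264}\right) = - \frac{99}{61} - - \frac{1}{17369316480} = - \frac{99}{61} + \frac{1}{17369316480} = - \frac{1719562331459}{1059528305280}$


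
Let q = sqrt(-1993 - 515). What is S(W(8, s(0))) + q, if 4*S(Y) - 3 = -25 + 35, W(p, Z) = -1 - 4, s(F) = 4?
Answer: 13/4 + 2*I*sqrt(627) ≈ 3.25 + 50.08*I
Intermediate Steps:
W(p, Z) = -5
S(Y) = 13/4 (S(Y) = 3/4 + (-25 + 35)/4 = 3/4 + (1/4)*10 = 3/4 + 5/2 = 13/4)
q = 2*I*sqrt(627) (q = sqrt(-2508) = 2*I*sqrt(627) ≈ 50.08*I)
S(W(8, s(0))) + q = 13/4 + 2*I*sqrt(627)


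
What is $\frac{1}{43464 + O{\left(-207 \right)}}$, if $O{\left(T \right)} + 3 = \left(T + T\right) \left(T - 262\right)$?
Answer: $\frac{1}{237627} \approx 4.2083 \cdot 10^{-6}$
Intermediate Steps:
$O{\left(T \right)} = -3 + 2 T \left(-262 + T\right)$ ($O{\left(T \right)} = -3 + \left(T + T\right) \left(T - 262\right) = -3 + 2 T \left(-262 + T\right)$)
$\frac{1}{43464 + O{\left(-207 \right)}} = \frac{1}{43464 - \left(-108465 - 85698\right)} = \frac{1}{43464 + \left(-3 + 108468 + 2 \cdot 42849\right)} = \frac{1}{43464 + \left(-3 + 108468 + 85698\right)} = \frac{1}{43464 + 194163} = \frac{1}{237627}$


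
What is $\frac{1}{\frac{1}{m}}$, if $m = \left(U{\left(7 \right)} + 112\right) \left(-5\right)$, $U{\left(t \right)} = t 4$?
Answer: $-700$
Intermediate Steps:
$U{\left(t \right)} = 4 t$
$m = -700$ ($m = \left(4 \cdot 7 + 112\right) \left(-5\right) = \left(28 + 112\right) \left(-5\right) = 140 \left(-5\right) = -700$)
$\frac{1}{\frac{1}{m}} = \frac{1}{\frac{1}{-700}} = \frac{1}{- \frac{1}{700}} = -700$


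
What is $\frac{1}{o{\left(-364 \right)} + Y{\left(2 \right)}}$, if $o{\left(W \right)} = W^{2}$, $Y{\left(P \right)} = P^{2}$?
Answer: $\frac{1}{132500} \approx 7.5472 \cdot 10^{-6}$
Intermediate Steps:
$\frac{1}{o{\left(-364 \right)} + Y{\left(2 \right)}} = \frac{1}{\left(-364\right)^{2} + 2^{2}} = \frac{1}{132496 + 4} = \frac{1}{132500}$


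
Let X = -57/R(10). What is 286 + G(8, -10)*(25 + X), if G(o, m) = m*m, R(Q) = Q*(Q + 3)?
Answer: 35648/13 ≈ 2742.2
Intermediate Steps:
R(Q) = Q*(3 + Q)
G(o, m) = m²
X = -57/130 (X = -57*1/(10*(3 + 10)) = -57/(10*13) = -57/130 ≈ -0.43846)
286 + G(8, -10)*(25 + X) = 286 + (-10)²*(25 - 57/130) = 286 + 100*(3193/130) = 286 + 31930/13 = 35648/13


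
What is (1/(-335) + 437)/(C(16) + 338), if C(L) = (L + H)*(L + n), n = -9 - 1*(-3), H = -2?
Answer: 73197/80065 ≈ 0.91422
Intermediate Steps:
n = -6 (n = -9 + 3 = -6)
C(L) = (-6 + L)*(-2 + L) (C(L) = (L - 2)*(L - 6) = (-2 + L)*(-6 + L) = (-6 + L)*(-2 + L))
(1/(-335) + 437)/(C(16) + 338) = (1/(-335) + 437)/((12 + 16² - 8*16) + 338) = (-1/335 + 437)/((12 + 256 - 128) + 338) = 146394/(335*(140 + 338)) = (146394/335)/478 = (146394/335)*(1/478) = 73197/80065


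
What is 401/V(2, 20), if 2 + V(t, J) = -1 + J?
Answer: 401/17 ≈ 23.588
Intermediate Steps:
V(t, J) = -3 + J (V(t, J) = -2 + (-1 + J) = -3 + J)
401/V(2, 20) = 401/(-3 + 20) = 401/17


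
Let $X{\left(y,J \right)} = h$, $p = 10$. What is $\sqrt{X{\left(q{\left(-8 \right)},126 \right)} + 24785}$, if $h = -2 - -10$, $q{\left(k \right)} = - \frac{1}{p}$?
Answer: $\sqrt{24793} \approx 157.46$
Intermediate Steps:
$q{\left(k \right)} = - \frac{1}{10}$
$h = 8$ ($h = -2 + 10 = 8$)
$X{\left(y,J \right)} = 8$
$\sqrt{X{\left(q{\left(-8 \right)},126 \right)} + 24785} = \sqrt{8 + 24785} = \sqrt{24793}$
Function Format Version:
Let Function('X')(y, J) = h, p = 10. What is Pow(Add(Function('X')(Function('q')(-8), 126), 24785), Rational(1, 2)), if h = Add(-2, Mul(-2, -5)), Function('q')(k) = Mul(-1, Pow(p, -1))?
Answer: Pow(24793, Rational(1, 2)) ≈ 157.46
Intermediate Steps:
Function('q')(k) = Rational(-1, 10) (Function('q')(k) = Mul(-1, Pow(10, -1)) = Mul(-1, Rational(1, 10)) = Rational(-1, 10))
h = 8 (h = Add(-2, 10) = 8)
Function('X')(y, J) = 8
Pow(Add(Function('X')(Function('q')(-8), 126), 24785), Rational(1, 2)) = Pow(Add(8, 24785), Rational(1, 2)) = Pow(24793, Rational(1, 2))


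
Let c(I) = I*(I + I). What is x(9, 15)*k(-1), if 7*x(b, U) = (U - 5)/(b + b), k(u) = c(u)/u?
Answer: -10/63 ≈ -0.15873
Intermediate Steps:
c(I) = 2*I² (c(I) = I*(2*I) = 2*I²)
k(u) = 2*u (k(u) = (2*u²)/u = 2*u)
x(b, U) = (-5 + U)/(14*b) (x(b, U) = ((U - 5)/(b + b))/7 = ((-5 + U)/((2*b)))/7 = ((-5 + U)*(1/(2*b)))/7 = ((-5 + U)/(2*b))/7 = (-5 + U)/(14*b))
x(9, 15)*k(-1) = ((1/14)*(-5 + 15)/9)*(2*(-1)) = ((1/14)*(⅑)*10)*(-2) = (5/63)*(-2) = -10/63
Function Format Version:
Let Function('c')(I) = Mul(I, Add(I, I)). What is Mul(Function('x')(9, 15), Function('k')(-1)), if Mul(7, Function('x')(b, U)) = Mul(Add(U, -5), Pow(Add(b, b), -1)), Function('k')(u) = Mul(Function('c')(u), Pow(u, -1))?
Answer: Rational(-10, 63) ≈ -0.15873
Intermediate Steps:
Function('c')(I) = Mul(2, Pow(I, 2)) (Function('c')(I) = Mul(I, Mul(2, I)) = Mul(2, Pow(I, 2)))
Function('k')(u) = Mul(2, u) (Function('k')(u) = Mul(Mul(2, Pow(u, 2)), Pow(u, -1)) = Mul(2, u))
Function('x')(b, U) = Mul(Rational(1, 14), Pow(b, -1), Add(-5, U)) (Function('x')(b, U) = Mul(Rational(1, 7), Mul(Add(U, -5), Pow(Add(b, b), -1))) = Mul(Rational(1, 7), Mul(Add(-5, U), Pow(Mul(2, b), -1))) = Mul(Rational(1, 7), Mul(Add(-5, U), Mul(Rational(1, 2), Pow(b, -1)))) = Mul(Rational(1, 7), Mul(Rational(1, 2), Pow(b, -1), Add(-5, U))) = Mul(Rational(1, 14), Pow(b, -1), Add(-5, U)))
Mul(Function('x')(9, 15), Function('k')(-1)) = Mul(Mul(Rational(1, 14), Pow(9, -1), Add(-5, 15)), Mul(2, -1)) = Mul(Mul(Rational(1, 14), Rational(1, 9), 10), -2) = Mul(Rational(5, 63), -2) = Rational(-10, 63)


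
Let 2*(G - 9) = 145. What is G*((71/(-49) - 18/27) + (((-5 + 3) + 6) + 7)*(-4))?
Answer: -1104977/294 ≈ -3758.4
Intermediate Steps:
G = 163/2 (G = 9 + (1/2)*145 = 9 + 145/2 = 163/2 ≈ 81.500)
G*((71/(-49) - 18/27) + (((-5 + 3) + 6) + 7)*(-4)) = 163*((71/(-49) - 18/27) + (((-5 + 3) + 6) + 7)*(-4))/2 = 163*((71*(-1/49) - 18*1/27) + ((-2 + 6) + 7)*(-4))/2 = 163*((-71/49 - 2/3) + (4 + 7)*(-4))/2 = 163*(-311/147 + 11*(-4))/2 = 163*(-311/147 - 44)/2 = (163/2)*(-6779/147) = -1104977/294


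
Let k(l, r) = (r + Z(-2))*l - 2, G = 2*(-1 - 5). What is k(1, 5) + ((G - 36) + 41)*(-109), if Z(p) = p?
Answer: 764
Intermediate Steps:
G = -12 (G = 2*(-6) = -12)
k(l, r) = -2 + l*(-2 + r) (k(l, r) = (r - 2)*l - 2 = (-2 + r)*l - 2 = l*(-2 + r) - 2 = -2 + l*(-2 + r))
k(1, 5) + ((G - 36) + 41)*(-109) = (-2 - 2*1 + 1*5) + ((-12 - 36) + 41)*(-109) = (-2 - 2 + 5) + (-48 + 41)*(-109) = 1 - 7*(-109) = 1 + 763 = 764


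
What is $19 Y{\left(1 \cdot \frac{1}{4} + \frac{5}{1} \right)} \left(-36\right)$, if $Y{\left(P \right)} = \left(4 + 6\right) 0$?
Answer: $0$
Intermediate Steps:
$Y{\left(P \right)} = 0$ ($Y{\left(P \right)} = 10 \cdot 0 = 0$)
$19 Y{\left(1 \cdot \frac{1}{4} + \frac{5}{1} \right)} \left(-36\right) = 19 \cdot 0 \left(-36\right) = 0 \left(-36\right) = 0$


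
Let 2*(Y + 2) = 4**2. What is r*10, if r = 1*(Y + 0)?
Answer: 60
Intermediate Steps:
Y = 6 (Y = -2 + (1/2)*4**2 = -2 + (1/2)*16 = -2 + 8 = 6)
r = 6 (r = 1*(6 + 0) = 1*6 = 6)
r*10 = 6*10 = 60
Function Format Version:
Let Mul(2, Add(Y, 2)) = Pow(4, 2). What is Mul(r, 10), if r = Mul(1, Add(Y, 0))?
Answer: 60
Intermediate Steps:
Y = 6 (Y = Add(-2, Mul(Rational(1, 2), Pow(4, 2))) = Add(-2, Mul(Rational(1, 2), 16)) = Add(-2, 8) = 6)
r = 6 (r = Mul(1, Add(6, 0)) = Mul(1, 6) = 6)
Mul(r, 10) = Mul(6, 10) = 60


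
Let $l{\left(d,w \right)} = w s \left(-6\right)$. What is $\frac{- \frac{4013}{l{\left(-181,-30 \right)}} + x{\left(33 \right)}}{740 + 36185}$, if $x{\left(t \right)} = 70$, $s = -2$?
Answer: $\frac{29213}{13293000} \approx 0.0021976$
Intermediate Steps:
$l{\left(d,w \right)} = 12 w$ ($l{\left(d,w \right)} = w \left(-2\right) \left(-6\right) = - 2 w \left(-6\right) = 12 w$)
$\frac{- \frac{4013}{l{\left(-181,-30 \right)}} + x{\left(33 \right)}}{740 + 36185} = \frac{- \frac{4013}{12 \left(-30\right)} + 70}{740 + 36185} = \frac{- \frac{4013}{-360} + 70}{36925} = \left(\left(-4013\right) \left(- \frac{1}{360}\right) + 70\right) \frac{1}{36925} = \left(\frac{4013}{360} + 70\right) \frac{1}{36925} = \frac{29213}{360} \cdot \frac{1}{36925} = \frac{29213}{13293000}$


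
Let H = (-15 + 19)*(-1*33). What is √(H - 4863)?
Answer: 3*I*√555 ≈ 70.675*I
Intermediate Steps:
H = -132 (H = 4*(-33) = -132)
√(H - 4863) = √(-132 - 4863) = √(-4995) = 3*I*√555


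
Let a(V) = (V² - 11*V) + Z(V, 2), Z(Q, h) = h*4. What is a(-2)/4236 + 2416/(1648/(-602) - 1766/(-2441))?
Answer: -1879854598651/1567127262 ≈ -1199.6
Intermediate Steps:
Z(Q, h) = 4*h
a(V) = 8 + V² - 11*V (a(V) = (V² - 11*V) + 4*2 = (V² - 11*V) + 8 = 8 + V² - 11*V)
a(-2)/4236 + 2416/(1648/(-602) - 1766/(-2441)) = (8 + (-2)² - 11*(-2))/4236 + 2416/(1648/(-602) - 1766/(-2441)) = (8 + 4 + 22)*(1/4236) + 2416/(1648*(-1/602) - 1766*(-1/2441)) = 34*(1/4236) + 2416/(-824/301 + 1766/2441) = 17/2118 + 2416/(-1479818/734741) = 17/2118 + 2416*(-734741/1479818) = 17/2118 - 887567128/739909 = -1879854598651/1567127262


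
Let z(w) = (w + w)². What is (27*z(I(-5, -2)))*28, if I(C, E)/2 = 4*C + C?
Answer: 7560000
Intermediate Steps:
I(C, E) = 10*C (I(C, E) = 2*(4*C + C) = 2*(5*C) = 10*C)
z(w) = 4*w² (z(w) = (2*w)² = 4*w²)
(27*z(I(-5, -2)))*28 = (27*(4*(10*(-5))²))*28 = (27*(4*(-50)²))*28 = (27*(4*2500))*28 = (27*10000)*28 = 270000*28 = 7560000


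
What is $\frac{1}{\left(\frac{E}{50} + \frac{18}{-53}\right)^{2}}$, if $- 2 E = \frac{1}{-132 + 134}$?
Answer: $\frac{112360000}{13344409} \approx 8.42$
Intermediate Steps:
$E = - \frac{1}{4}$ ($E = - \frac{1}{2 \left(-132 + 134\right)} = - \frac{1}{2 \cdot 2} = \left(- \frac{1}{2}\right) \frac{1}{2} = - \frac{1}{4} \approx -0.25$)
$\frac{1}{\left(\frac{E}{50} + \frac{18}{-53}\right)^{2}} = \frac{1}{\left(- \frac{1}{4 \cdot 50} + \frac{18}{-53}\right)^{2}} = \frac{1}{\left(\left(- \frac{1}{4}\right) \frac{1}{50} + 18 \left(- \frac{1}{53}\right)\right)^{2}} = \frac{1}{\left(- \frac{1}{200} - \frac{18}{53}\right)^{2}} = \frac{1}{\left(- \frac{3653}{10600}\right)^{2}} = \frac{1}{\frac{13344409}{112360000}} = \frac{112360000}{13344409}$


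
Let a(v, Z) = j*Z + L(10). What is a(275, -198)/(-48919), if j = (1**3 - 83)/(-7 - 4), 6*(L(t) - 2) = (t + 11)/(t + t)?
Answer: 58953/1956760 ≈ 0.030128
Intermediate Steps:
L(t) = 2 + (11 + t)/(12*t) (L(t) = 2 + ((t + 11)/(t + t))/6 = 2 + ((11 + t)/((2*t)))/6 = 2 + ((11 + t)*(1/(2*t)))/6 = 2 + ((11 + t)/(2*t))/6 = 2 + (11 + t)/(12*t))
j = 82/11 (j = (1 - 83)/(-11) = -82*(-1/11) = 82/11 ≈ 7.4545)
a(v, Z) = 87/40 + 82*Z/11 (a(v, Z) = 82*Z/11 + (1/12)*(11 + 25*10)/10 = 82*Z/11 + (1/12)*(1/10)*(11 + 250) = 82*Z/11 + (1/12)*(1/10)*261 = 82*Z/11 + 87/40 = 87/40 + 82*Z/11)
a(275, -198)/(-48919) = (87/40 + (82/11)*(-198))/(-48919) = (87/40 - 1476)*(-1/48919) = -58953/40*(-1/48919) = 58953/1956760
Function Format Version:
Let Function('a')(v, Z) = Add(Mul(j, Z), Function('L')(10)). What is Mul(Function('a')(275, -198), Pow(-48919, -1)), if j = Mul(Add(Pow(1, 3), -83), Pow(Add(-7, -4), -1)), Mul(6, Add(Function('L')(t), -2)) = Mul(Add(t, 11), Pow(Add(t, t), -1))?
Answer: Rational(58953, 1956760) ≈ 0.030128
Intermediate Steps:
Function('L')(t) = Add(2, Mul(Rational(1, 12), Pow(t, -1), Add(11, t))) (Function('L')(t) = Add(2, Mul(Rational(1, 6), Mul(Add(t, 11), Pow(Add(t, t), -1)))) = Add(2, Mul(Rational(1, 6), Mul(Add(11, t), Pow(Mul(2, t), -1)))) = Add(2, Mul(Rational(1, 6), Mul(Add(11, t), Mul(Rational(1, 2), Pow(t, -1))))) = Add(2, Mul(Rational(1, 6), Mul(Rational(1, 2), Pow(t, -1), Add(11, t)))) = Add(2, Mul(Rational(1, 12), Pow(t, -1), Add(11, t))))
j = Rational(82, 11) (j = Mul(Add(1, -83), Pow(-11, -1)) = Mul(-82, Rational(-1, 11)) = Rational(82, 11) ≈ 7.4545)
Function('a')(v, Z) = Add(Rational(87, 40), Mul(Rational(82, 11), Z)) (Function('a')(v, Z) = Add(Mul(Rational(82, 11), Z), Mul(Rational(1, 12), Pow(10, -1), Add(11, Mul(25, 10)))) = Add(Mul(Rational(82, 11), Z), Mul(Rational(1, 12), Rational(1, 10), Add(11, 250))) = Add(Mul(Rational(82, 11), Z), Mul(Rational(1, 12), Rational(1, 10), 261)) = Add(Mul(Rational(82, 11), Z), Rational(87, 40)) = Add(Rational(87, 40), Mul(Rational(82, 11), Z)))
Mul(Function('a')(275, -198), Pow(-48919, -1)) = Mul(Add(Rational(87, 40), Mul(Rational(82, 11), -198)), Pow(-48919, -1)) = Mul(Add(Rational(87, 40), -1476), Rational(-1, 48919)) = Mul(Rational(-58953, 40), Rational(-1, 48919)) = Rational(58953, 1956760)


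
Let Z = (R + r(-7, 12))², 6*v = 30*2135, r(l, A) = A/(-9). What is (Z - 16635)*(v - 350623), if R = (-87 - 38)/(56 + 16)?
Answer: 813863831557/144 ≈ 5.6518e+9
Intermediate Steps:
R = -125/72 ≈ -1.7361
r(l, A) = -A/9 (r(l, A) = A*(-⅑) = -A/9)
v = 10675 (v = (30*2135)/6 = (⅙)*64050 = 10675)
Z = 48841/5184 (Z = (-125/72 - ⅑*12)² = (-125/72 - 4/3)² = (-221/72)² = 48841/5184 ≈ 9.4215)
(Z - 16635)*(v - 350623) = (48841/5184 - 16635)*(10675 - 350623) = -86186999/5184*(-339948) = 813863831557/144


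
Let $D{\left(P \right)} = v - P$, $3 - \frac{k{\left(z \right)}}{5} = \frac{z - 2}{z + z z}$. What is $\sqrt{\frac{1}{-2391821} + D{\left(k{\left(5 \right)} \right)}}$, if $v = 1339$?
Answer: $\frac{\sqrt{30308839164057934}}{4783642} \approx 36.394$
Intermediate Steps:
$k{\left(z \right)} = 15 - \frac{5 \left(-2 + z\right)}{z + z^{2}}$ ($k{\left(z \right)} = 15 - 5 \frac{z - 2}{z + z z} = 15 - 5 \frac{-2 + z}{z + z^{2}} = 15 - \frac{5 \left(-2 + z\right)}{z + z^{2}}$)
$D{\left(P \right)} = 1339 - P$
$\sqrt{\frac{1}{-2391821} + D{\left(k{\left(5 \right)} \right)}} = \sqrt{\frac{1}{-2391821} + \left(1339 - \frac{5 \left(2 + 2 \cdot 5 + 3 \cdot 5^{2}\right)}{5 \left(1 + 5\right)}\right)} = \sqrt{- \frac{1}{2391821} + \left(1339 - 5 \cdot \frac{1}{5} \cdot \frac{1}{6} \left(2 + 10 + 3 \cdot 25\right)\right)} = \sqrt{- \frac{1}{2391821} + \left(1339 - 5 \cdot \frac{1}{5} \cdot \frac{1}{6} \left(2 + 10 + 75\right)\right)} = \sqrt{- \frac{1}{2391821} + \left(1339 - 5 \cdot \frac{1}{5} \cdot \frac{1}{6} \cdot 87\right)} = \sqrt{- \frac{1}{2391821} + \left(1339 - \frac{29}{2}\right)} = \sqrt{- \frac{1}{2391821} + \frac{2649}{2}} = \sqrt{\frac{6335933827}{4783642}} = \frac{\sqrt{30308839164057934}}{4783642}$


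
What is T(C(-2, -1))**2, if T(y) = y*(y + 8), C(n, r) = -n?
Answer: 400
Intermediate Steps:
T(y) = y*(8 + y)
T(C(-2, -1))**2 = ((-1*(-2))*(8 - 1*(-2)))**2 = (2*(8 + 2))**2 = (2*10)**2 = 20**2 = 400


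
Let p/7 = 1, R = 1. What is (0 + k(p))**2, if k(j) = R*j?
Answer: 49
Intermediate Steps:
p = 7 (p = 7*1 = 7)
k(j) = j (k(j) = 1*j = j)
(0 + k(p))**2 = (0 + 7)**2 = 7**2 = 49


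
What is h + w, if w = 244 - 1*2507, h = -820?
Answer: -3083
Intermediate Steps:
w = -2263 (w = 244 - 2507 = -2263)
h + w = -820 - 2263 = -3083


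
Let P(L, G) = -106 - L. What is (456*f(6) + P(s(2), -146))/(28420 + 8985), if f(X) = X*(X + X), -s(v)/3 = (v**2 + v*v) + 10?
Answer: 6556/7481 ≈ 0.87635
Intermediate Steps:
s(v) = -30 - 6*v**2 (s(v) = -3*((v**2 + v*v) + 10) = -3*((v**2 + v**2) + 10) = -3*(2*v**2 + 10) = -3*(10 + 2*v**2) = -30 - 6*v**2)
f(X) = 2*X**2 (f(X) = X*(2*X) = 2*X**2)
(456*f(6) + P(s(2), -146))/(28420 + 8985) = (456*(2*6**2) + (-106 - (-30 - 6*2**2)))/(28420 + 8985) = (456*(2*36) + (-106 - (-30 - 6*4)))/37405 = (456*72 + (-106 - (-30 - 24)))*(1/37405) = (32832 + (-106 - 1*(-54)))*(1/37405) = (32832 + (-106 + 54))*(1/37405) = (32832 - 52)*(1/37405) = 32780*(1/37405) = 6556/7481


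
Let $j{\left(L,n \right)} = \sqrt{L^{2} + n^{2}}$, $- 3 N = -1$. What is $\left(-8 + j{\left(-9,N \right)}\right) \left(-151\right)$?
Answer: $1208 - \frac{151 \sqrt{730}}{3} \approx -151.93$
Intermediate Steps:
$N = \frac{1}{3}$ ($N = \left(- \frac{1}{3}\right) \left(-1\right) = \frac{1}{3} \approx 0.33333$)
$\left(-8 + j{\left(-9,N \right)}\right) \left(-151\right) = \left(-8 + \sqrt{\left(-9\right)^{2} + \left(\frac{1}{3}\right)^{2}}\right) \left(-151\right) = \left(-8 + \sqrt{81 + \frac{1}{9}}\right) \left(-151\right) = \left(-8 + \sqrt{\frac{730}{9}}\right) \left(-151\right) = \left(-8 + \frac{\sqrt{730}}{3}\right) \left(-151\right) = 1208 - \frac{151 \sqrt{730}}{3}$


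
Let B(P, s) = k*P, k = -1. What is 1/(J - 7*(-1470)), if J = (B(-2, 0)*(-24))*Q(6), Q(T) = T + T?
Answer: 1/9714 ≈ 0.00010294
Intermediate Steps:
Q(T) = 2*T
B(P, s) = -P
J = -576 (J = (-1*(-2)*(-24))*(2*6) = (2*(-24))*12 = -48*12 = -576)
1/(J - 7*(-1470)) = 1/(-576 - 7*(-1470)) = 1/(-576 + 10290) = 1/9714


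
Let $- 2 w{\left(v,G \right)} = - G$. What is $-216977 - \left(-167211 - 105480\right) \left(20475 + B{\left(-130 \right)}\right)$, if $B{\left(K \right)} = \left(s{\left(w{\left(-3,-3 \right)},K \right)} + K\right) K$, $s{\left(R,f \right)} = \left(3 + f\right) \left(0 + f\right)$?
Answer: $-575085084152$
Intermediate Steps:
$w{\left(v,G \right)} = \frac{G}{2}$ ($w{\left(v,G \right)} = - \frac{\left(-1\right) G}{2} = \frac{G}{2}$)
$s{\left(R,f \right)} = f \left(3 + f\right)$ ($s{\left(R,f \right)} = \left(3 + f\right) f = f \left(3 + f\right)$)
$B{\left(K \right)} = K \left(K + K \left(3 + K\right)\right)$ ($B{\left(K \right)} = \left(K \left(3 + K\right) + K\right) K = \left(K + K \left(3 + K\right)\right) K = K \left(K + K \left(3 + K\right)\right)$)
$-216977 - \left(-167211 - 105480\right) \left(20475 + B{\left(-130 \right)}\right) = -216977 - \left(-167211 - 105480\right) \left(20475 + \left(-130\right)^{2} \left(4 - 130\right)\right) = -216977 - - 272691 \left(20475 + 16900 \left(-126\right)\right) = -216977 - - 272691 \left(20475 - 2129400\right) = -216977 - \left(-272691\right) \left(-2108925\right) = -216977 - 575084867175 = -575085084152$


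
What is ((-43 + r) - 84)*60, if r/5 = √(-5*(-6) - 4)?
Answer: -7620 + 300*√26 ≈ -6090.3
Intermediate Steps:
r = 5*√26 (r = 5*√(-5*(-6) - 4) = 5*√(30 - 4) = 5*√26 ≈ 25.495)
((-43 + r) - 84)*60 = ((-43 + 5*√26) - 84)*60 = (-127 + 5*√26)*60 = -7620 + 300*√26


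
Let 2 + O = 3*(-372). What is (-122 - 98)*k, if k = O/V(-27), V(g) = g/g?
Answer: 245960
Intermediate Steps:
V(g) = 1
O = -1118 (O = -2 + 3*(-372) = -2 - 1116 = -1118)
k = -1118 (k = -1118/1 = -1118*1 = -1118)
(-122 - 98)*k = (-122 - 98)*(-1118) = -220*(-1118) = 245960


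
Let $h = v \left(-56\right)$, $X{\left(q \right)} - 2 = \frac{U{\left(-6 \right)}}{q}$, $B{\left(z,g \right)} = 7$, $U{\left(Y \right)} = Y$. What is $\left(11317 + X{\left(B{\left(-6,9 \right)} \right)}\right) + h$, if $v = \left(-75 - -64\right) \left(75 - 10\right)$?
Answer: $\frac{359507}{7} \approx 51358.0$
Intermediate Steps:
$X{\left(q \right)} = 2 - \frac{6}{q}$
$v = -715$ ($v = \left(-75 + 64\right) 65 = \left(-11\right) 65 = -715$)
$h = 40040$ ($h = \left(-715\right) \left(-56\right) = 40040$)
$\left(11317 + X{\left(B{\left(-6,9 \right)} \right)}\right) + h = \left(11317 + \left(2 - \frac{6}{7}\right)\right) + 40040 = \left(11317 + \frac{8}{7}\right) + 40040 = \frac{79227}{7} + 40040 = \frac{359507}{7}$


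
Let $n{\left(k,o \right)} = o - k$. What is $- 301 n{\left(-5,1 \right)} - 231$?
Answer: $-2037$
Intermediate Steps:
$- 301 n{\left(-5,1 \right)} - 231 = - 301 \left(1 - -5\right) - 231 = - 301 \left(1 + 5\right) - 231 = \left(-301\right) 6 - 231 = -1806 - 231 = -2037$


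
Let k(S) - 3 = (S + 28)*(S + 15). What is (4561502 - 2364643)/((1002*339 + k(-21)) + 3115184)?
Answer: 2196859/3454823 ≈ 0.63588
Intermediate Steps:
k(S) = 3 + (15 + S)*(28 + S) (k(S) = 3 + (S + 28)*(S + 15) = 3 + (28 + S)*(15 + S) = 3 + (15 + S)*(28 + S))
(4561502 - 2364643)/((1002*339 + k(-21)) + 3115184) = (4561502 - 2364643)/((1002*339 + (423 + (-21)² + 43*(-21))) + 3115184) = 2196859/((339678 + (423 + 441 - 903)) + 3115184) = 2196859/((339678 - 39) + 3115184) = 2196859/(339639 + 3115184) = 2196859/3454823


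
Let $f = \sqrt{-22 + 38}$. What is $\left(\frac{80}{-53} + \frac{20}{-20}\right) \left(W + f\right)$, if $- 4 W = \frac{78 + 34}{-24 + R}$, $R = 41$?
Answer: $- \frac{5320}{901} \approx -5.9045$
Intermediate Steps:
$W = - \frac{28}{17}$ ($W = - \frac{\left(78 + 34\right) \frac{1}{-24 + 41}}{4} = - \frac{112 \cdot \frac{1}{17}}{4} = \left(- \frac{1}{4}\right) \frac{112}{17} = - \frac{28}{17} \approx -1.6471$)
$f = 4$ ($f = \sqrt{16} = 4$)
$\left(\frac{80}{-53} + \frac{20}{-20}\right) \left(W + f\right) = \left(\frac{80}{-53} + \frac{20}{-20}\right) \left(- \frac{28}{17} + 4\right) = \left(80 \left(- \frac{1}{53}\right) + 20 \left(- \frac{1}{20}\right)\right) \frac{40}{17} = \left(- \frac{80}{53} - 1\right) \frac{40}{17} = \left(- \frac{133}{53}\right) \frac{40}{17} = - \frac{5320}{901}$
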